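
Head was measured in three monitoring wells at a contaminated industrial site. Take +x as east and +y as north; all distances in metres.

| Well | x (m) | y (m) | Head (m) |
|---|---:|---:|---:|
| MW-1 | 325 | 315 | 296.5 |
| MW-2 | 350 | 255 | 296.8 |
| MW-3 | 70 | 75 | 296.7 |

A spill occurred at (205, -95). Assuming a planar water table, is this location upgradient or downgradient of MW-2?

With h = a·x + b·y + c and MW-1 as origin, the differences give:
  25·a + (-60)·b = +0.3
  (-255)·a + (-240)·b = +0.2
Eliminate b (×(-240) and ×(-60), subtract): -21300·a = -60.00 → a = ∂h/∂x = +0.002817
Back-substitute: b = ∂h/∂y = -0.003826.
Head at (205, -95) = 296.5 + (+0.002817)·(-120) + (-0.003826)·(-410) = 297.73 m.
That is higher than the 296.8 m at MW-2, so the point is upgradient.

upgradient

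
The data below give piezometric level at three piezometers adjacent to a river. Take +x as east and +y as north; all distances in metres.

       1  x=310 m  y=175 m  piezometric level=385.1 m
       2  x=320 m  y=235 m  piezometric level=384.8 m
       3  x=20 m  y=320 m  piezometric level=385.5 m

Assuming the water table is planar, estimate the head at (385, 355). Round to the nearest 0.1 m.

With h = a·x + b·y + c and 1 as origin, the differences give:
  10·a + 60·b = -0.3
  (-290)·a + 145·b = +0.4
Eliminate b (×145 and ×60, subtract): 18850·a = -67.50 → a = ∂h/∂x = -0.003581
Back-substitute: b = ∂h/∂y = -0.004403.
h(385, 355) = 385.1 + (-0.003581)·(75) + (-0.004403)·(180) = 385.1 -0.269 -0.793 = 384.039 m.

384.0 m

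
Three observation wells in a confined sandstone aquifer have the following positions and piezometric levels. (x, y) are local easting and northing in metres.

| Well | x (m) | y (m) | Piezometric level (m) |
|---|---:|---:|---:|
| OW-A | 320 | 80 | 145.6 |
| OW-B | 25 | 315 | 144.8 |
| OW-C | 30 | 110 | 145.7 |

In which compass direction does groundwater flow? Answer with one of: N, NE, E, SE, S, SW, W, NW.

With h = a·x + b·y + c and OW-A as origin, the differences give:
  (-295)·a + 235·b = -0.8
  (-290)·a + 30·b = +0.1
Eliminate b (×30 and ×235, subtract): 59300·a = -47.50 → a = ∂h/∂x = -0.0008010
Back-substitute: b = ∂h/∂y = -0.004410.
Flow = −∇h = (+0.0008010 east, +0.004410 north), which points north.

N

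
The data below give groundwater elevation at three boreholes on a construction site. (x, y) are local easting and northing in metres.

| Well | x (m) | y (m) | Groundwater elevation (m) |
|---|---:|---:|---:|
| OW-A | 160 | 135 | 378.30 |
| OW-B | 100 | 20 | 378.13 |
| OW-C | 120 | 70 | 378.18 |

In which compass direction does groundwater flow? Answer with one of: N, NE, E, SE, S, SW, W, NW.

W

Three-point gradient (reference OW-A): Δ to OW-B = (-60, -115, -0.17), Δ to OW-C = (-40, -65, -0.12).
∂h/∂x = +0.003929, ∂h/∂y = -0.0005714 (det = -700).
Flow = −∇h = (-0.003929 east, +0.0005714 north), which points west.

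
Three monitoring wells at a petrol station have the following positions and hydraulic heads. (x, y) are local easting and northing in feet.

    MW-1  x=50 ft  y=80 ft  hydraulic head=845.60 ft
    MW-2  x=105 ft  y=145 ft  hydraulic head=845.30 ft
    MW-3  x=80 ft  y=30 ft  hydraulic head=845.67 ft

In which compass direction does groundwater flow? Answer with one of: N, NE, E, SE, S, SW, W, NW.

NE

With h = a·x + b·y + c and MW-1 as origin, the differences give:
  55·a + 65·b = -0.30
  30·a + (-50)·b = +0.07
Eliminate b (×(-50) and ×65, subtract): -4700·a = 10.450 → a = ∂h/∂x = -0.002223
Back-substitute: b = ∂h/∂y = -0.002734.
Flow = −∇h = (+0.002223 east, +0.002734 north), which points northeast.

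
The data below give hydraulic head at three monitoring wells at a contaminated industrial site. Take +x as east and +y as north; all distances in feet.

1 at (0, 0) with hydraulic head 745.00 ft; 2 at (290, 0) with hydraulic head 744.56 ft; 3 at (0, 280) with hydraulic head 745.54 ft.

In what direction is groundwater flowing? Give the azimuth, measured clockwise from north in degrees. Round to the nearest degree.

∂h/∂x = (744.56 − 745.00) / (290 − 0) = -0.001517
∂h/∂y = (745.54 − 745.00) / (280 − 0) = +0.001929
Flow direction (−∇h) has components (+0.001517 E, -0.001929 N).
Azimuth = atan2(E, N) = atan2(+0.001517, -0.001929) = 141.8° ≈ 142°.

142°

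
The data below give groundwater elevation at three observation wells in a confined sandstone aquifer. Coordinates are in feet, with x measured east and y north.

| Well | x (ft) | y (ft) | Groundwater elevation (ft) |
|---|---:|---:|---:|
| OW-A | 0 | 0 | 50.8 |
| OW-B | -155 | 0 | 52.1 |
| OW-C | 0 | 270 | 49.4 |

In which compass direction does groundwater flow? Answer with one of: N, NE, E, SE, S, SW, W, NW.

∂h/∂x = (52.1 − 50.8) / (-155 − 0) = -0.008387
∂h/∂y = (49.4 − 50.8) / (270 − 0) = -0.005185
Flow = −∇h = (+0.008387 east, +0.005185 north), which points northeast.

NE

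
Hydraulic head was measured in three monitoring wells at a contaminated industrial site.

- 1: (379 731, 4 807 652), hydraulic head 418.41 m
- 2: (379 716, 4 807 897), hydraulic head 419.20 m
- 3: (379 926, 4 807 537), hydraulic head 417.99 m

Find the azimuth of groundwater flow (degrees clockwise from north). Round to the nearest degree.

175°

Differences from 1: to 2 (Δx, Δy, Δh) = (-15, 245, +0.79); to 3 = (195, -115, -0.42).
Determinant of the coordinate differences = (-15)·(-115) − 195·245 = -46050.
∂h/∂x = [(+0.79)·(-115) − (-0.42)·245] / -46050 = -0.0002617
∂h/∂y = [(-15)·(-0.42) − 195·(+0.79)] / -46050 = +0.003208
Flow direction (−∇h) has components (+0.0002617 E, -0.003208 N).
Azimuth = atan2(E, N) = atan2(+0.0002617, -0.003208) = 175.3° ≈ 175°.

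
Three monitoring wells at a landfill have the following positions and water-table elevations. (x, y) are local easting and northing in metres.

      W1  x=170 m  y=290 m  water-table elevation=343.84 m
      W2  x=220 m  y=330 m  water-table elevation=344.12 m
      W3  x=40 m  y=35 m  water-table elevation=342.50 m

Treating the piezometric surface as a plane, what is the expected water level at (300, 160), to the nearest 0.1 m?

343.6 m

With h = a·x + b·y + c and W1 as origin, the differences give:
  50·a + 40·b = +0.28
  (-130)·a + (-255)·b = -1.34
Eliminate b (×(-255) and ×40, subtract): -7550·a = -17.800 → a = ∂h/∂x = +0.002358
Back-substitute: b = ∂h/∂y = +0.004053.
h(300, 160) = 343.84 + (+0.002358)·(130) + (+0.004053)·(-130) = 343.84 +0.306 -0.527 = 343.620 m.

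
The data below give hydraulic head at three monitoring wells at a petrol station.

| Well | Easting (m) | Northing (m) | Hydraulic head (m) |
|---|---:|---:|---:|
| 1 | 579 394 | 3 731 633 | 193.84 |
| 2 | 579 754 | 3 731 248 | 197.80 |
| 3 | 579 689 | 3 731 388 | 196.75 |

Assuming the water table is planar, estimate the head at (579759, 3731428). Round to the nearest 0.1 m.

197.0 m

Differences from 1: to 2 (Δx, Δy, Δh) = (360, -385, +3.96); to 3 = (295, -245, +2.91).
Determinant of the coordinate differences = 360·(-245) − 295·(-385) = 25375.
∂h/∂x = [(+3.96)·(-245) − (+2.91)·(-385)] / 25375 = +0.005917
∂h/∂y = [360·(+2.91) − 295·(+3.96)] / 25375 = -0.004753
h(579759, 3731428) = 193.84 + (+0.005917)·(365) + (-0.004753)·(-205) = 193.84 +2.160 +0.974 = 196.974 m.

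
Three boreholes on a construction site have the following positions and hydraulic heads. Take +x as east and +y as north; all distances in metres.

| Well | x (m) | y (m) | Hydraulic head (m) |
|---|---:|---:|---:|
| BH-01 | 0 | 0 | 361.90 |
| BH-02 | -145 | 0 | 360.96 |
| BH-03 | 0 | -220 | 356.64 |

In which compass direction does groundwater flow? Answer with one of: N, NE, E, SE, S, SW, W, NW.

S

∂h/∂x = (360.96 − 361.90) / (-145 − 0) = +0.006483
∂h/∂y = (356.64 − 361.90) / (-220 − 0) = +0.02391
Flow = −∇h = (-0.006483 east, -0.02391 north), which points south.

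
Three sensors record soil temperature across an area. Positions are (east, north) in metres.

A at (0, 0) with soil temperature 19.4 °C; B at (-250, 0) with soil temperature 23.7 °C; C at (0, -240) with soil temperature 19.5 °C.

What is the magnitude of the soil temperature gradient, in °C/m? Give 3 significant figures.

0.0172 °C/m

∂T/∂x = (23.7 − 19.4) / (-250 − 0) = -0.01720
∂T/∂y = (19.5 − 19.4) / (-240 − 0) = -0.0004167
|∇f| = √(-0.01720² + -0.0004167²) = 0.01721 °C/m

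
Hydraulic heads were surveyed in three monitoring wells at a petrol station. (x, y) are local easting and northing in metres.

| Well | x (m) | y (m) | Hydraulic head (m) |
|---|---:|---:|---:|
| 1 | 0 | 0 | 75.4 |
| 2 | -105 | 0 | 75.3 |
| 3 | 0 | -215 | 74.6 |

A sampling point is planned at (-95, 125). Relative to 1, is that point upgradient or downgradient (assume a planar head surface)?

upgradient

∂h/∂x = (75.3 − 75.4) / (-105 − 0) = +0.0009524
∂h/∂y = (74.6 − 75.4) / (-215 − 0) = +0.003721
Head at (-95, 125) = 75.4 + (+0.0009524)·(-95) + (+0.003721)·(125) = 75.77 m.
That is higher than the 75.4 m at 1, so the point is upgradient.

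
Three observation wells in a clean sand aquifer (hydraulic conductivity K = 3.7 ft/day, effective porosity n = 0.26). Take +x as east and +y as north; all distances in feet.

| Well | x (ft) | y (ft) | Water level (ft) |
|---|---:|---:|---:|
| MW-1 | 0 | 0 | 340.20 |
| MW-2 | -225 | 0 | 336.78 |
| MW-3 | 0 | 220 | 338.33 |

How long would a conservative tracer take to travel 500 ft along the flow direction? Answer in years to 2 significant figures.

5.5 years

∂h/∂x = (336.78 − 340.20) / (-225 − 0) = +0.01520
∂h/∂y = (338.33 − 340.20) / (220 − 0) = -0.008500
|∇h| = √(0.01520² + -0.008500²) = 0.01742
Seepage velocity v = K·i/n = 3.7 × 0.01742 / 0.26 = 0.2479 ft/day.
t = 500 / 0.2479 = 2017 days = 5.52 years.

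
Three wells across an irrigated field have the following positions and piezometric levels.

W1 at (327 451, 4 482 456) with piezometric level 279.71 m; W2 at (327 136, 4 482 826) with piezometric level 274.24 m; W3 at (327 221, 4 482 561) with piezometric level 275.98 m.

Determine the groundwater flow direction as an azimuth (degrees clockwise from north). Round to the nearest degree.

Taking W1 as reference: W2−W1 = (-315, 370, -5.47); W3−W1 = (-230, 105, -3.73).
Solve a·Δx + b·Δy = Δh: det = (-315)·105 − (-230)·370 = 52025.
∂h/∂x = [(-5.47)·105 − (-3.73)·370] / 52025 = +0.01549
∂h/∂y = [(-315)·(-3.73) − (-230)·(-5.47)] / 52025 = -0.001598
Flow direction (−∇h) has components (-0.01549 E, +0.001598 N).
Azimuth = atan2(E, N) = atan2(-0.01549, +0.001598) = 275.9° ≈ 276°.

276°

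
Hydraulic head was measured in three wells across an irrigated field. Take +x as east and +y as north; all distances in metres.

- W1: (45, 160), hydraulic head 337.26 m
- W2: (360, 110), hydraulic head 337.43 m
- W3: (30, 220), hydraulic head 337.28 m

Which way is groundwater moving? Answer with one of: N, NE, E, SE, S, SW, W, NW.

SW

Three-point gradient (reference W1): Δ to W2 = (315, -50, +0.17), Δ to W3 = (-15, 60, +0.02).
∂h/∂x = +0.0006171, ∂h/∂y = +0.0004876 (det = 18150).
Flow = −∇h = (-0.0006171 east, -0.0004876 north), which points southwest.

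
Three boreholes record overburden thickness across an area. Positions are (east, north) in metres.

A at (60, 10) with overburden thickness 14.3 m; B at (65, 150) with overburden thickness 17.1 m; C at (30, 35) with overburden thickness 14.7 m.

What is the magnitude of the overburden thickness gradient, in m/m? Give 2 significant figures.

0.020 m/m

With d = a·x + b·y + c and A as origin, the differences give:
  5·a + 140·b = +2.8
  (-30)·a + 25·b = +0.4
Eliminate b (×25 and ×140, subtract): 4325·a = 14.00 → a = ∂d/∂x = +0.003237
Back-substitute: b = ∂d/∂y = +0.01988.
|∇f| = √(0.003237² + 0.01988²) = 0.02014 m/m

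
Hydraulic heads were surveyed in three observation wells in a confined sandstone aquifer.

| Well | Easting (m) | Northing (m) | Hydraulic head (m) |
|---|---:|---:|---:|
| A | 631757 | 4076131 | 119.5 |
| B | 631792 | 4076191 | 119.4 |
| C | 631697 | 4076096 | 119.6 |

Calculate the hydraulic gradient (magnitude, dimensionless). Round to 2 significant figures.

0.0015

With h = a·x + b·y + c and A as origin, the differences give:
  35·a + 60·b = -0.1
  (-60)·a + (-35)·b = +0.1
Eliminate b (×(-35) and ×60, subtract): 2375·a = -2.50 → a = ∂h/∂x = -0.001053
Back-substitute: b = ∂h/∂y = -0.001053.
|∇h| = √(-0.001053² + -0.001053²) = 0.001489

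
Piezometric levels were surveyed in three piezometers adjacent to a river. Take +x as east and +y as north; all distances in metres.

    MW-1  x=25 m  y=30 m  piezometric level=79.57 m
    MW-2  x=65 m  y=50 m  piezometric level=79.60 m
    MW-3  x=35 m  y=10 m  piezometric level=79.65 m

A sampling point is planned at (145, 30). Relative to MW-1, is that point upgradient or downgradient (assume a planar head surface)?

Differences from MW-1: to MW-2 (Δx, Δy, Δh) = (40, 20, +0.03); to MW-3 = (10, -20, +0.08).
Solve a·Δx + b·Δy = Δh: det = 40·(-20) − 10·20 = -1000.
∂h/∂x = [(+0.03)·(-20) − (+0.08)·20] / -1000 = +0.002200
∂h/∂y = [40·(+0.08) − 10·(+0.03)] / -1000 = -0.002900
Head at (145, 30) = 79.57 + (+0.002200)·(120) + (-0.002900)·(0) = 79.83 m.
That is higher than the 79.57 m at MW-1, so the point is upgradient.

upgradient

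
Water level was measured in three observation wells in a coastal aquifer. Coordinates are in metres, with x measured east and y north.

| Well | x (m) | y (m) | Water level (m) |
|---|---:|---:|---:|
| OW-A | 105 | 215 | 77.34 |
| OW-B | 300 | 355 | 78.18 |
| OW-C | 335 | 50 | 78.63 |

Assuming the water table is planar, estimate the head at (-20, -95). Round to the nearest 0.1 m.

77.0 m

Differences from OW-A: to OW-B (Δx, Δy, Δh) = (195, 140, +0.84); to OW-C = (230, -165, +1.29).
Solve a·Δx + b·Δy = Δh: det = 195·(-165) − 230·140 = -64375.
∂h/∂x = [(+0.84)·(-165) − (+1.29)·140] / -64375 = +0.004958
∂h/∂y = [195·(+1.29) − 230·(+0.84)] / -64375 = -0.0009064
h(-20, -95) = 77.34 + (+0.004958)·(-125) + (-0.0009064)·(-310) = 77.34 -0.620 +0.281 = 77.001 m.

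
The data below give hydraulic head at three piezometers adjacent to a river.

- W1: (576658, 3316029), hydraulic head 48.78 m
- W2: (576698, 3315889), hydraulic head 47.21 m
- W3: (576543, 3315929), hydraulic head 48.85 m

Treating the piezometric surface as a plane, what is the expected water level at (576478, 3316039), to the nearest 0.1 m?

50.4 m

Three-point gradient (reference W1): Δ to W2 = (40, -140, -1.57), Δ to W3 = (-115, -100, +0.07).
∂h/∂x = -0.008299, ∂h/∂y = +0.008843 (det = -20100).
h(576478, 3316039) = 48.78 + (-0.008299)·(-180) + (+0.008843)·(10) = 48.78 +1.494 +0.088 = 50.362 m.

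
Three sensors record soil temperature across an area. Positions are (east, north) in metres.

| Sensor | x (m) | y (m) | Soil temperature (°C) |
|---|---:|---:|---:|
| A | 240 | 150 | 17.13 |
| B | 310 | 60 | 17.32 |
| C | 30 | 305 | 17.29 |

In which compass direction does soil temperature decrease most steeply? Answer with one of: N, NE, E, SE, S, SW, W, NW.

Differences from A: to B (Δx, Δy, Δh) = (70, -90, +0.19); to C = (-210, 155, +0.16).
Solve a·Δx + b·Δy = ΔT: det = 70·155 − (-210)·(-90) = -8050.
∂T/∂x = [(+0.19)·155 − (+0.16)·(-90)] / -8050 = -0.005447
∂T/∂y = [70·(+0.16) − (-210)·(+0.19)] / -8050 = -0.006348
Steepest decrease is along −∇f = (+0.005447 E, +0.006348 N) → northeast.

NE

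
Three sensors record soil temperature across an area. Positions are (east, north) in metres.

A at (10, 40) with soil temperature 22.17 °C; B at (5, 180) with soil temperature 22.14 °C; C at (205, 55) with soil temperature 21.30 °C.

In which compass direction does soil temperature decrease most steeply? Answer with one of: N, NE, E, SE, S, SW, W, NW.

Taking A as reference: B−A = (-5, 140, -0.03); C−A = (195, 15, -0.87).
Determinant of the coordinate differences = (-5)·15 − 195·140 = -27375.
∂T/∂x = [(-0.03)·15 − (-0.87)·140] / -27375 = -0.004433
∂T/∂y = [(-5)·(-0.87) − 195·(-0.03)] / -27375 = -0.0003726
Steepest decrease is along −∇f = (+0.004433 E, +0.0003726 N) → east.

E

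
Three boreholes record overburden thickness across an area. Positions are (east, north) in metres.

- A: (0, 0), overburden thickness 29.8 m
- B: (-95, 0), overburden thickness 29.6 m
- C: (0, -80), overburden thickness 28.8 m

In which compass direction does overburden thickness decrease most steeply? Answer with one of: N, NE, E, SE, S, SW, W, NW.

S

∂d/∂x = (29.6 − 29.8) / (-95 − 0) = +0.002105
∂d/∂y = (28.8 − 29.8) / (-80 − 0) = +0.01250
Steepest decrease is along −∇f = (-0.002105 E, -0.01250 N) → south.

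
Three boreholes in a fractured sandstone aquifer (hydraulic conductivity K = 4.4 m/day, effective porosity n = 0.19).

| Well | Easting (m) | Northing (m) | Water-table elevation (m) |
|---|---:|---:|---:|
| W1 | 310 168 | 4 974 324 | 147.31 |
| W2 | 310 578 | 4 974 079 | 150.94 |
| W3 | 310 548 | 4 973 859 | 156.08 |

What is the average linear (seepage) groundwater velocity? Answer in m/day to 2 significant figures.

Differences from W1: to W2 (Δx, Δy, Δh) = (410, -245, +3.63); to W3 = (380, -465, +8.77).
Determinant of the coordinate differences = 410·(-465) − 380·(-245) = -97550.
∂h/∂x = [(+3.63)·(-465) − (+8.77)·(-245)] / -97550 = -0.004723
∂h/∂y = [410·(+8.77) − 380·(+3.63)] / -97550 = -0.02272
|∇h| = √(-0.004723² + -0.02272²) = 0.02321
Seepage velocity v = K·i/n = 4.4 × 0.02321 / 0.19 = 0.5375 m/day.

0.54 m/day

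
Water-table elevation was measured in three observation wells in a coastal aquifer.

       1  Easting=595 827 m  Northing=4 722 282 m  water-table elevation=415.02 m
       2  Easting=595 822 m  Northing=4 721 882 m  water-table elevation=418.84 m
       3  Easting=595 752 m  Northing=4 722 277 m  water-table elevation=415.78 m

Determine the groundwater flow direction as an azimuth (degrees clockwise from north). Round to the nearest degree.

Differences from 1: to 2 (Δx, Δy, Δh) = (-5, -400, +3.82); to 3 = (-75, -5, +0.76).
Determinant of the coordinate differences = (-5)·(-5) − (-75)·(-400) = -29975.
∂h/∂x = [(+3.82)·(-5) − (+0.76)·(-400)] / -29975 = -0.009505
∂h/∂y = [(-5)·(+0.76) − (-75)·(+3.82)] / -29975 = -0.009431
Flow direction (−∇h) has components (+0.009505 E, +0.009431 N).
Azimuth = atan2(E, N) = atan2(+0.009505, +0.009431) = 45.2° ≈ 045°.

045°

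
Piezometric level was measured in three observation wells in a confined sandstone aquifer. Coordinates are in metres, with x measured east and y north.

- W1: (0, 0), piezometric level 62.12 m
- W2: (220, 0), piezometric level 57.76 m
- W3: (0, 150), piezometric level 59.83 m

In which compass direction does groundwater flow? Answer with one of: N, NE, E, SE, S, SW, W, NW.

NE

∂h/∂x = (57.76 − 62.12) / (220 − 0) = -0.01982
∂h/∂y = (59.83 − 62.12) / (150 − 0) = -0.01527
Flow = −∇h = (+0.01982 east, +0.01527 north), which points northeast.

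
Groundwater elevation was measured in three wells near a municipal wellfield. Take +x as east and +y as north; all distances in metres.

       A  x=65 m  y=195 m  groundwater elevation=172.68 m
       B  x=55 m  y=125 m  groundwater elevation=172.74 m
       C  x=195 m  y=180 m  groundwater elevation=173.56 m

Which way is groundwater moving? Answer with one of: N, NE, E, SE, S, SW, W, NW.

W

Differences from A: to B (Δx, Δy, Δh) = (-10, -70, +0.06); to C = (130, -15, +0.88).
Solve a·Δx + b·Δy = Δh: det = (-10)·(-15) − 130·(-70) = 9250.
∂h/∂x = [(+0.06)·(-15) − (+0.88)·(-70)] / 9250 = +0.006562
∂h/∂y = [(-10)·(+0.88) − 130·(+0.06)] / 9250 = -0.001795
Flow = −∇h = (-0.006562 east, +0.001795 north), which points west.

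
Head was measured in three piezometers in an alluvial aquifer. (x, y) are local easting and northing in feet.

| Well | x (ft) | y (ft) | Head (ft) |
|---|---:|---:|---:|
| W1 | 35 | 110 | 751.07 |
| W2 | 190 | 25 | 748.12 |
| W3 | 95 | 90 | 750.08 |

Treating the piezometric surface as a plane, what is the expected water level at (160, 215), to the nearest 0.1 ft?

750.7 ft

Differences from W1: to W2 (Δx, Δy, Δh) = (155, -85, -2.95); to W3 = (60, -20, -0.99).
Determinant of the coordinate differences = 155·(-20) − 60·(-85) = 2000.
∂h/∂x = [(-2.95)·(-20) − (-0.99)·(-85)] / 2000 = -0.01257
∂h/∂y = [155·(-0.99) − 60·(-2.95)] / 2000 = +0.01178
h(160, 215) = 751.07 + (-0.01257)·(125) + (+0.01178)·(105) = 751.07 -1.572 +1.236 = 750.735 ft.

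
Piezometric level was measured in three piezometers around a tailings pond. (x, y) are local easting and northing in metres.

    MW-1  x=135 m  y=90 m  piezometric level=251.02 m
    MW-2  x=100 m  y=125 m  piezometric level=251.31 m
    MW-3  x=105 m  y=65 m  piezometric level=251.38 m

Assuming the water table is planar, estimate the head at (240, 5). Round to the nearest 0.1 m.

Differences from MW-1: to MW-2 (Δx, Δy, Δh) = (-35, 35, +0.29); to MW-3 = (-30, -25, +0.36).
Solve a·Δx + b·Δy = Δh: det = (-35)·(-25) − (-30)·35 = 1925.
∂h/∂x = [(+0.29)·(-25) − (+0.36)·35] / 1925 = -0.01031
∂h/∂y = [(-35)·(+0.36) − (-30)·(+0.29)] / 1925 = -0.002026
h(240, 5) = 251.02 + (-0.01031)·(105) + (-0.002026)·(-85) = 251.02 -1.083 +0.172 = 250.109 m.

250.1 m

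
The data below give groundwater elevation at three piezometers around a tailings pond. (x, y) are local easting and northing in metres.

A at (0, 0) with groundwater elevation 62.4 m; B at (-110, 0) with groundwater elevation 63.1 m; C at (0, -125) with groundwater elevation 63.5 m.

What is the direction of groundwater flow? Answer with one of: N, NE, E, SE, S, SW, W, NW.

∂h/∂x = (63.1 − 62.4) / (-110 − 0) = -0.006364
∂h/∂y = (63.5 − 62.4) / (-125 − 0) = -0.008800
Flow = −∇h = (+0.006364 east, +0.008800 north), which points northeast.

NE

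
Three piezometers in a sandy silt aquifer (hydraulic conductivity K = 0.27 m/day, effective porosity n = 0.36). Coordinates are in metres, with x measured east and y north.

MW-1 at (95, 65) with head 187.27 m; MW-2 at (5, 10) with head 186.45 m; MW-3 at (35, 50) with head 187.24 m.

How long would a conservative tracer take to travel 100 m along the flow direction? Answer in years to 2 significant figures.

With h = a·x + b·y + c and MW-1 as origin, the differences give:
  (-90)·a + (-55)·b = -0.82
  (-60)·a + (-15)·b = -0.03
Eliminate b (×(-15) and ×(-55), subtract): -1950·a = 10.650 → a = ∂h/∂x = -0.005462
Back-substitute: b = ∂h/∂y = +0.02385.
|∇h| = √(-0.005462² + 0.02385²) = 0.02447
Seepage velocity v = K·i/n = 0.27 × 0.02447 / 0.36 = 0.01835 m/day.
t = 100 / 0.01835 = 5450 days = 14.9 years.

15 years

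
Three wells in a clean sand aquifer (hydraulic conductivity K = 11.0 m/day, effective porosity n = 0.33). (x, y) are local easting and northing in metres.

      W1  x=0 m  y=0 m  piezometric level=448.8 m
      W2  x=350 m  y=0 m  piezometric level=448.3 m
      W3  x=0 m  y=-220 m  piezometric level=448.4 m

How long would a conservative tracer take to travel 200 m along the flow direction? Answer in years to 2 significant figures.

7.1 years

∂h/∂x = (448.3 − 448.8) / (350 − 0) = -0.001429
∂h/∂y = (448.4 − 448.8) / (-220 − 0) = +0.001818
|∇h| = √(-0.001429² + 0.001818²) = 0.002312
Seepage velocity v = K·i/n = 11.0 × 0.002312 / 0.33 = 0.07707 m/day.
t = 200 / 0.07707 = 2595 days = 7.1 years.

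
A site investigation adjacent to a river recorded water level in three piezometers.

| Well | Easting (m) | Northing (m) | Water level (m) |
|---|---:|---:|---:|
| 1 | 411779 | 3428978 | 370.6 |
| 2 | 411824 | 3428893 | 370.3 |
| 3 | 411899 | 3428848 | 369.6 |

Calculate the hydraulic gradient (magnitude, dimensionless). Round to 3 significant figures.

With h = a·x + b·y + c and 1 as origin, the differences give:
  45·a + (-85)·b = -0.3
  120·a + (-130)·b = -1.0
Eliminate b (×(-130) and ×(-85), subtract): 4350·a = -46.00 → a = ∂h/∂x = -0.01057
Back-substitute: b = ∂h/∂y = -0.002069.
|∇h| = √(-0.01057² + -0.002069²) = 0.01077

0.0108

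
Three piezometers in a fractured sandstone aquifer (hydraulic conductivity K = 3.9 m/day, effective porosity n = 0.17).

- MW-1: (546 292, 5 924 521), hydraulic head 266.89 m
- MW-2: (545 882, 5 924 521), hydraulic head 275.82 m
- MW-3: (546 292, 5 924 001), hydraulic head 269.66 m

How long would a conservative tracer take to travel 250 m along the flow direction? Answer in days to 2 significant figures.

∂h/∂x = (275.82 − 266.89) / (545882 − 546292) = -0.02178
∂h/∂y = (269.66 − 266.89) / (5924001 − 5924521) = -0.005327
|∇h| = √(-0.02178² + -0.005327²) = 0.02242
Seepage velocity v = K·i/n = 3.9 × 0.02242 / 0.17 = 0.5143 m/day.
t = 250 / 0.5143 = 486.1 days.

490 days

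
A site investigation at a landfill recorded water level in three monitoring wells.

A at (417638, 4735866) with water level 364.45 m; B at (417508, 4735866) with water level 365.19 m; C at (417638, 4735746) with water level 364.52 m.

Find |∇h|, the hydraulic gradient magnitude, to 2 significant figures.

∂h/∂x = (365.19 − 364.45) / (417508 − 417638) = -0.005692
∂h/∂y = (364.52 − 364.45) / (4735746 − 4735866) = -0.0005833
|∇h| = √(-0.005692² + -0.0005833²) = 0.005722

0.0057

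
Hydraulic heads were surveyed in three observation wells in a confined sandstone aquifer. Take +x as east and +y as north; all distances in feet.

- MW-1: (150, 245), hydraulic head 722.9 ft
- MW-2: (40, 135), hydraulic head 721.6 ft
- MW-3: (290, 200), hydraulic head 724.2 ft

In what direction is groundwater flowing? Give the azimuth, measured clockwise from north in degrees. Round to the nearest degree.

259°

Three-point gradient (reference MW-1): Δ to MW-2 = (-110, -110, -1.3), Δ to MW-3 = (140, -45, +1.3).
∂h/∂x = +0.009902, ∂h/∂y = +0.001916 (det = 20350).
Flow direction (−∇h) has components (-0.009902 E, -0.001916 N).
Azimuth = atan2(E, N) = atan2(-0.009902, -0.001916) = 259.0° ≈ 259°.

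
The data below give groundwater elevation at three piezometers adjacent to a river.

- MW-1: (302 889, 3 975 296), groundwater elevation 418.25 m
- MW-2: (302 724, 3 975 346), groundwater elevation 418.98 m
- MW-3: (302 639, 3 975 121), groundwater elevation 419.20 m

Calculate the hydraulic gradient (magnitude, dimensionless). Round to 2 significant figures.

With h = a·x + b·y + c and MW-1 as origin, the differences give:
  (-165)·a + 50·b = +0.73
  (-250)·a + (-175)·b = +0.95
Eliminate b (×(-175) and ×50, subtract): 41375·a = -175.250 → a = ∂h/∂x = -0.004236
Back-substitute: b = ∂h/∂y = +0.0006224.
|∇h| = √(-0.004236² + 0.0006224²) = 0.004281

0.0043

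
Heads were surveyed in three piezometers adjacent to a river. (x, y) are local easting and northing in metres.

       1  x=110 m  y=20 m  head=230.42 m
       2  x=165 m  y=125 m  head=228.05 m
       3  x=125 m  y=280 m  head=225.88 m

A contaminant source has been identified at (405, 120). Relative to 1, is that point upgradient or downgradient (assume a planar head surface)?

downgradient

Differences from 1: to 2 (Δx, Δy, Δh) = (55, 105, -2.37); to 3 = (15, 260, -4.54).
Determinant of the coordinate differences = 55·260 − 15·105 = 12725.
∂h/∂x = [(-2.37)·260 − (-4.54)·105] / 12725 = -0.01096
∂h/∂y = [55·(-4.54) − 15·(-2.37)] / 12725 = -0.01683
Head at (405, 120) = 230.42 + (-0.01096)·(295) + (-0.01683)·(100) = 225.50 m.
That is lower than the 230.42 m at 1, so the point is downgradient.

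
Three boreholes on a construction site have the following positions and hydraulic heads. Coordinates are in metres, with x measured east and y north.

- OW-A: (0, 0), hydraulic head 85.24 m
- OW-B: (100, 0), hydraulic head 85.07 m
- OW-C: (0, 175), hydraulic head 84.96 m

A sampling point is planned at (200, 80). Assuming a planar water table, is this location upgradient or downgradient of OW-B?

downgradient

∂h/∂x = (85.07 − 85.24) / (100 − 0) = -0.001700
∂h/∂y = (84.96 − 85.24) / (175 − 0) = -0.001600
Head at (200, 80) = 85.24 + (-0.001700)·(200) + (-0.001600)·(80) = 84.77 m.
That is lower than the 85.07 m at OW-B, so the point is downgradient.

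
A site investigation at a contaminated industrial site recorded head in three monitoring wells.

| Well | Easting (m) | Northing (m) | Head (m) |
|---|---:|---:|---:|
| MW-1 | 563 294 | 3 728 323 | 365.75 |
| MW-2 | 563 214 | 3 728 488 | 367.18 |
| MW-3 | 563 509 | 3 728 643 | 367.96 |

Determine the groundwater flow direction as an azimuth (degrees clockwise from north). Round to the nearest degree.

169°

Taking MW-1 as reference: MW-2−MW-1 = (-80, 165, +1.43); MW-3−MW-1 = (215, 320, +2.21).
Solve a·Δx + b·Δy = Δh: det = (-80)·320 − 215·165 = -61075.
∂h/∂x = [(+1.43)·320 − (+2.21)·165] / -61075 = -0.001522
∂h/∂y = [(-80)·(+2.21) − 215·(+1.43)] / -61075 = +0.007929
Flow direction (−∇h) has components (+0.001522 E, -0.007929 N).
Azimuth = atan2(E, N) = atan2(+0.001522, -0.007929) = 169.1° ≈ 169°.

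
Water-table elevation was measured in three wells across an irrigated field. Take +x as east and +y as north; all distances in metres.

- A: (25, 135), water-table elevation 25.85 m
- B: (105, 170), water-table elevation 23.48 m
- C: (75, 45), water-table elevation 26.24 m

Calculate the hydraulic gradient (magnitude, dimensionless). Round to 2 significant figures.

0.028

Taking A as reference: B−A = (80, 35, -2.37); C−A = (50, -90, +0.39).
Solve a·Δx + b·Δy = Δh: det = 80·(-90) − 50·35 = -8950.
∂h/∂x = [(-2.37)·(-90) − (+0.39)·35] / -8950 = -0.02231
∂h/∂y = [80·(+0.39) − 50·(-2.37)] / -8950 = -0.01673
|∇h| = √(-0.02231² + -0.01673²) = 0.02789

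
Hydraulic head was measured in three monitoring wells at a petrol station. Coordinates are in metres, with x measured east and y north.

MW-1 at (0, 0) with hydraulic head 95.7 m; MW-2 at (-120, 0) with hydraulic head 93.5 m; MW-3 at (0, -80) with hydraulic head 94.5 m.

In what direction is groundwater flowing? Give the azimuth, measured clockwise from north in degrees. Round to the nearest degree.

∂h/∂x = (93.5 − 95.7) / (-120 − 0) = +0.01833
∂h/∂y = (94.5 − 95.7) / (-80 − 0) = +0.01500
Flow direction (−∇h) has components (-0.01833 E, -0.01500 N).
Azimuth = atan2(E, N) = atan2(-0.01833, -0.01500) = 230.7° ≈ 231°.

231°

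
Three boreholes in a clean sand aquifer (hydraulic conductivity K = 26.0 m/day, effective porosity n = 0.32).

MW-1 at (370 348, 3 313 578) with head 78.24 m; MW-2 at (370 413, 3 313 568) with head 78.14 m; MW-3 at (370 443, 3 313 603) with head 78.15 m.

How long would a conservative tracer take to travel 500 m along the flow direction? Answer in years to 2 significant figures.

With h = a·x + b·y + c and MW-1 as origin, the differences give:
  65·a + (-10)·b = -0.10
  95·a + 25·b = -0.09
Eliminate b (×25 and ×(-10), subtract): 2575·a = -3.400 → a = ∂h/∂x = -0.001320
Back-substitute: b = ∂h/∂y = +0.001417.
|∇h| = √(-0.001320² + 0.001417²) = 0.001937
Seepage velocity v = K·i/n = 26.0 × 0.001937 / 0.32 = 0.1574 m/day.
t = 500 / 0.1574 = 3177 days = 8.7 years.

8.7 years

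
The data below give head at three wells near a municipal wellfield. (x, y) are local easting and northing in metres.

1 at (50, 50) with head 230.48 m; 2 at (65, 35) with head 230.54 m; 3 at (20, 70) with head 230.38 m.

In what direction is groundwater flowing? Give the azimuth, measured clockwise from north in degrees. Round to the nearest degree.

Differences from 1: to 2 (Δx, Δy, Δh) = (15, -15, +0.06); to 3 = (-30, 20, -0.10).
Determinant of the coordinate differences = 15·20 − (-30)·(-15) = -150.
∂h/∂x = [(+0.06)·20 − (-0.10)·(-15)] / -150 = +0.002000
∂h/∂y = [15·(-0.10) − (-30)·(+0.06)] / -150 = -0.002000
Flow direction (−∇h) has components (-0.002000 E, +0.002000 N).
Azimuth = atan2(E, N) = atan2(-0.002000, +0.002000) = 315.0° ≈ 315°.

315°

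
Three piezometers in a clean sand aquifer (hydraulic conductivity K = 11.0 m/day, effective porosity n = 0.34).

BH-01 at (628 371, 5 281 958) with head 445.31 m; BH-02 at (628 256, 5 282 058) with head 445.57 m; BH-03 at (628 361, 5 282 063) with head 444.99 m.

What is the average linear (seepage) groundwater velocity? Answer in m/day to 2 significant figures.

0.21 m/day

Three-point gradient (reference BH-01): Δ to BH-02 = (-115, 100, +0.26), Δ to BH-03 = (-10, 105, -0.32).
∂h/∂x = -0.005354, ∂h/∂y = -0.003558 (det = -11075).
|∇h| = √(-0.005354² + -0.003558²) = 0.006428
Seepage velocity v = K·i/n = 11.0 × 0.006428 / 0.34 = 0.208 m/day.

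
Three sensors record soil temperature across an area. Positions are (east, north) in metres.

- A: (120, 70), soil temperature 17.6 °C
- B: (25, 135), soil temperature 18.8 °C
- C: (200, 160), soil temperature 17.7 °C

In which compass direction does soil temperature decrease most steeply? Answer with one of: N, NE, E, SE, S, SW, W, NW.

Differences from A: to B (Δx, Δy, Δh) = (-95, 65, +1.2); to C = (80, 90, +0.1).
Determinant of the coordinate differences = (-95)·90 − 80·65 = -13750.
∂T/∂x = [(+1.2)·90 − (+0.1)·65] / -13750 = -0.007382
∂T/∂y = [(-95)·(+0.1) − 80·(+1.2)] / -13750 = +0.007673
Steepest decrease is along −∇f = (+0.007382 E, -0.007673 N) → southeast.

SE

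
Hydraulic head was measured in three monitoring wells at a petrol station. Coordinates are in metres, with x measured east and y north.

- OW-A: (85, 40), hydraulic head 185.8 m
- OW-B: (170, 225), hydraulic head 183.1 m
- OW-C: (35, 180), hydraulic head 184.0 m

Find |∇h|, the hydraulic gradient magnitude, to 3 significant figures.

0.0138

With h = a·x + b·y + c and OW-A as origin, the differences give:
  85·a + 185·b = -2.7
  (-50)·a + 140·b = -1.8
Eliminate b (×140 and ×185, subtract): 21150·a = -45.00 → a = ∂h/∂x = -0.002128
Back-substitute: b = ∂h/∂y = -0.01362.
|∇h| = √(-0.002128² + -0.01362²) = 0.01379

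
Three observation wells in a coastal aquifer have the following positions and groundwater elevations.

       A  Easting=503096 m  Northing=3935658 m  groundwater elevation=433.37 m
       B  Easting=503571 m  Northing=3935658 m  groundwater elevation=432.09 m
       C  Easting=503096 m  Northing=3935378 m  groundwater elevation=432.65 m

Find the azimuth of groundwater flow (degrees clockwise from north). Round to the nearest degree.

134°

∂h/∂x = (432.09 − 433.37) / (503571 − 503096) = -0.002695
∂h/∂y = (432.65 − 433.37) / (3935378 − 3935658) = +0.002571
Flow direction (−∇h) has components (+0.002695 E, -0.002571 N).
Azimuth = atan2(E, N) = atan2(+0.002695, -0.002571) = 133.7° ≈ 134°.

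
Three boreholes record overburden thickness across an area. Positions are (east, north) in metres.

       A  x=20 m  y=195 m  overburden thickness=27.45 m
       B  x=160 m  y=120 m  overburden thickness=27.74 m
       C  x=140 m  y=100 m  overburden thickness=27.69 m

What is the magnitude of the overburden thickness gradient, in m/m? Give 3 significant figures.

0.00224 m/m

Taking A as reference: B−A = (140, -75, +0.29); C−A = (120, -95, +0.24).
Determinant of the coordinate differences = 140·(-95) − 120·(-75) = -4300.
∂d/∂x = [(+0.29)·(-95) − (+0.24)·(-75)] / -4300 = +0.002221
∂d/∂y = [140·(+0.24) − 120·(+0.29)] / -4300 = +0.0002791
|∇f| = √(0.002221² + 0.0002791²) = 0.002238 m/m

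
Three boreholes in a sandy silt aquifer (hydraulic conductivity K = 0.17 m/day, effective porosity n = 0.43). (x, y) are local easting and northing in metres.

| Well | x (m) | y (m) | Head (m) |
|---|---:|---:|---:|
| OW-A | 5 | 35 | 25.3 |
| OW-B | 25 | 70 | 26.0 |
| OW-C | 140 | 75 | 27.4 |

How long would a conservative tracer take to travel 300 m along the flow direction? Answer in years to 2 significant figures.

120 years

Differences from OW-A: to OW-B (Δx, Δy, Δh) = (20, 35, +0.7); to OW-C = (135, 40, +2.1).
Determinant of the coordinate differences = 20·40 − 135·35 = -3925.
∂h/∂x = [(+0.7)·40 − (+2.1)·35] / -3925 = +0.01159
∂h/∂y = [20·(+2.1) − 135·(+0.7)] / -3925 = +0.01338
|∇h| = √(0.01159² + 0.01338²) = 0.0177
Seepage velocity v = K·i/n = 0.17 × 0.0177 / 0.43 = 0.006998 m/day.
t = 300 / 0.006998 = 4.287e+04 days = 117 years.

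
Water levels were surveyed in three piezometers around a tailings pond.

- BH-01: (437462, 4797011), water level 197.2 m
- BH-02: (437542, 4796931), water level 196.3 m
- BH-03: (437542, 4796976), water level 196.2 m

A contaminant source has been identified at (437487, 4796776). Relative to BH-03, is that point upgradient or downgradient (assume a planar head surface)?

Three-point gradient (reference BH-01): Δ to BH-02 = (80, -80, -0.9), Δ to BH-03 = (80, -35, -1.0).
∂h/∂x = -0.01347, ∂h/∂y = -0.002222 (det = 3600).
Head at (437487, 4796776) = 197.2 + (-0.01347)·(25) + (-0.002222)·(-235) = 197.39 m.
That is higher than the 196.2 m at BH-03, so the point is upgradient.

upgradient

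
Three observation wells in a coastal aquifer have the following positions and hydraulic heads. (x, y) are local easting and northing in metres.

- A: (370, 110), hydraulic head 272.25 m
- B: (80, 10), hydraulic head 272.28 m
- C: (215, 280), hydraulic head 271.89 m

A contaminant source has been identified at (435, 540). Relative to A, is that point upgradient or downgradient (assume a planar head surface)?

downgradient

Taking A as reference: B−A = (-290, -100, +0.03); C−A = (-155, 170, -0.36).
Solve a·Δx + b·Δy = Δh: det = (-290)·170 − (-155)·(-100) = -64800.
∂h/∂x = [(+0.03)·170 − (-0.36)·(-100)] / -64800 = +0.0004769
∂h/∂y = [(-290)·(-0.36) − (-155)·(+0.03)] / -64800 = -0.001683
Head at (435, 540) = 272.25 + (+0.0004769)·(65) + (-0.001683)·(430) = 271.56 m.
That is lower than the 272.25 m at A, so the point is downgradient.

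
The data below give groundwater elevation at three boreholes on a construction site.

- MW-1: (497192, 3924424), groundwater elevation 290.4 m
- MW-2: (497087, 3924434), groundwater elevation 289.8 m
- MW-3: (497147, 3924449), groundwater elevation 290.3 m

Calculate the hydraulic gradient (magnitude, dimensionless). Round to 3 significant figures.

With h = a·x + b·y + c and MW-1 as origin, the differences give:
  (-105)·a + 10·b = -0.6
  (-45)·a + 25·b = -0.1
Eliminate b (×25 and ×10, subtract): -2175·a = -14.00 → a = ∂h/∂x = +0.006437
Back-substitute: b = ∂h/∂y = +0.007586.
|∇h| = √(0.006437² + 0.007586²) = 0.009949

0.00995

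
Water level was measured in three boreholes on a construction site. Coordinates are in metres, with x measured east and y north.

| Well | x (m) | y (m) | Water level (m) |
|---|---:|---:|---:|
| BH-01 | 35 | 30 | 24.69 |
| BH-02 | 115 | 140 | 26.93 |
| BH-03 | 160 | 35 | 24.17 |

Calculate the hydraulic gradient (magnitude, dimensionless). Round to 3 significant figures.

0.0246

With h = a·x + b·y + c and BH-01 as origin, the differences give:
  80·a + 110·b = +2.24
  125·a + 5·b = -0.52
Eliminate b (×5 and ×110, subtract): -13350·a = 68.400 → a = ∂h/∂x = -0.005124
Back-substitute: b = ∂h/∂y = +0.02409.
|∇h| = √(-0.005124² + 0.02409²) = 0.02463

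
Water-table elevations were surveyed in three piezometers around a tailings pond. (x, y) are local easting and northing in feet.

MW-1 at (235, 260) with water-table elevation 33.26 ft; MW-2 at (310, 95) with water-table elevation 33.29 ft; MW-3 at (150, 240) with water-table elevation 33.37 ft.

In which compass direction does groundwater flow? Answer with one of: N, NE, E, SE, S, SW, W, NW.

NE

Differences from MW-1: to MW-2 (Δx, Δy, Δh) = (75, -165, +0.03); to MW-3 = (-85, -20, +0.11).
Solve a·Δx + b·Δy = Δh: det = 75·(-20) − (-85)·(-165) = -15525.
∂h/∂x = [(+0.03)·(-20) − (+0.11)·(-165)] / -15525 = -0.001130
∂h/∂y = [75·(+0.11) − (-85)·(+0.03)] / -15525 = -0.0006957
Flow = −∇h = (+0.001130 east, +0.0006957 north), which points northeast.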